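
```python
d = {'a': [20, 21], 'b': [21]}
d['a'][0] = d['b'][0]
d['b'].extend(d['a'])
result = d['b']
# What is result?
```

After line 1: d = {'a': [20, 21], 'b': [21]}
After line 2 (a[0] = b[0] = 21): d = {'a': [21, 21], 'b': [21]}
After line 3 (b.extend(a) appends [21, 21]): d = {'a': [21, 21], 'b': [21, 21, 21]}
After line 4: result = d['b'] = [21, 21, 21]

[21, 21, 21]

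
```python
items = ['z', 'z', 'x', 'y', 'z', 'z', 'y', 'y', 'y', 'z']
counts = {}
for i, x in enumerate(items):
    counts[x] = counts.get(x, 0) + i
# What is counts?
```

Initial: counts = {}, items = ['z', 'z', 'x', 'y', 'z', 'z', 'y', 'y', 'y', 'z']
i=0, x='z': counts = {'z': 0}
i=1, x='z': counts = {'z': 1}
i=2, x='x': counts = {'z': 1, 'x': 2}
i=3, x='y': counts = {'z': 1, 'x': 2, 'y': 3}
i=4, x='z': counts = {'z': 5, 'x': 2, 'y': 3}
i=5, x='z': counts = {'z': 10, 'x': 2, 'y': 3}
i=6, x='y': counts = {'z': 10, 'x': 2, 'y': 9}
i=7, x='y': counts = {'z': 10, 'x': 2, 'y': 16}
i=8, x='y': counts = {'z': 10, 'x': 2, 'y': 24}
i=9, x='z': counts = {'z': 19, 'x': 2, 'y': 24}

{'z': 19, 'x': 2, 'y': 24}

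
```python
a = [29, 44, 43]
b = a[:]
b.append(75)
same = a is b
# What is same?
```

After line 1: a = [29, 44, 43]
After line 2 (b = a[:] is a shallow copy, new object): a = [29, 44, 43], b = [29, 44, 43]
After line 3 (append only mutates b): a = [29, 44, 43], b = [29, 44, 43, 75]
After line 4 (same = a is b; different objects -> False): same = False

False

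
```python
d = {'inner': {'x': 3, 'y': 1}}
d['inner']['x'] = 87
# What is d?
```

After line 1: d = {'inner': {'x': 3, 'y': 1}}
After line 2 (inner x overwritten): d = {'inner': {'x': 87, 'y': 1}}

{'inner': {'x': 87, 'y': 1}}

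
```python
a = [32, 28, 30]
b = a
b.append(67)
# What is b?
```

After line 1: a = [32, 28, 30]
After line 2 (b = a is an alias, same object): a = [32, 28, 30], b = [32, 28, 30]
After line 3 (b.append mutates the shared list): a = [32, 28, 30, 67], b = [32, 28, 30, 67]

[32, 28, 30, 67]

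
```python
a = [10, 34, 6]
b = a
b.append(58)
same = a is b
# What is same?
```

After line 1: a = [10, 34, 6]
After line 2 (b = a is an alias, same object): a = [10, 34, 6], b = [10, 34, 6]
After line 3 (b.append mutates the shared list): a = [10, 34, 6, 58], b = [10, 34, 6, 58]
After line 4 (same = a is b; same object -> True): same = True

True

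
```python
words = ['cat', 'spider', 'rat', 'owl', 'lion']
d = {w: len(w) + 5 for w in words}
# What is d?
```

{'cat': 8, 'spider': 11, 'rat': 8, 'owl': 8, 'lion': 9}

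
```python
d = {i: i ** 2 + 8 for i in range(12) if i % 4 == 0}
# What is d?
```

{0: 8, 4: 24, 8: 72}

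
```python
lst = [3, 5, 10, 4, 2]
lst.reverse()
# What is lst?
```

[2, 4, 10, 5, 3]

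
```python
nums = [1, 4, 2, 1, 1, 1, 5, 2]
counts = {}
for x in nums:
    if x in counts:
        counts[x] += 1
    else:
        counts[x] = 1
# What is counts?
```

Initial: counts = {}, nums = [1, 4, 2, 1, 1, 1, 5, 2]
See 1: counts = {1: 1}
See 4: counts = {1: 1, 4: 1}
See 2: counts = {1: 1, 4: 1, 2: 1}
See 1: counts = {1: 2, 4: 1, 2: 1}
See 1: counts = {1: 3, 4: 1, 2: 1}
See 1: counts = {1: 4, 4: 1, 2: 1}
See 5: counts = {1: 4, 4: 1, 2: 1, 5: 1}
See 2: counts = {1: 4, 4: 1, 2: 2, 5: 1}

{1: 4, 4: 1, 2: 2, 5: 1}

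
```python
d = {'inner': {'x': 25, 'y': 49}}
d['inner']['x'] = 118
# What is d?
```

After line 1: d = {'inner': {'x': 25, 'y': 49}}
After line 2 (inner x overwritten): d = {'inner': {'x': 118, 'y': 49}}

{'inner': {'x': 118, 'y': 49}}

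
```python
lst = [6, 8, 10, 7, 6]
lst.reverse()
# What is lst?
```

[6, 7, 10, 8, 6]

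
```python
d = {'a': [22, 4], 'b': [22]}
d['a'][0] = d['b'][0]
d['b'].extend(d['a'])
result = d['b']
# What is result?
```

After line 1: d = {'a': [22, 4], 'b': [22]}
After line 2 (a[0] = b[0] = 22): d = {'a': [22, 4], 'b': [22]}
After line 3 (b.extend(a) appends [22, 4]): d = {'a': [22, 4], 'b': [22, 22, 4]}
After line 4: result = d['b'] = [22, 22, 4]

[22, 22, 4]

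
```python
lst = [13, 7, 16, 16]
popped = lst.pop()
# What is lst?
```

[13, 7, 16]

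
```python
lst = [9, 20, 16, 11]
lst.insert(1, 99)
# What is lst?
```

[9, 99, 20, 16, 11]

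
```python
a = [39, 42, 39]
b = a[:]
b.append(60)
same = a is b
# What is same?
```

After line 1: a = [39, 42, 39]
After line 2 (b = a[:] is a shallow copy, new object): a = [39, 42, 39], b = [39, 42, 39]
After line 3 (append only mutates b): a = [39, 42, 39], b = [39, 42, 39, 60]
After line 4 (same = a is b; different objects -> False): same = False

False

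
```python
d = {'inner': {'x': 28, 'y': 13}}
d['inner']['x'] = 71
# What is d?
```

After line 1: d = {'inner': {'x': 28, 'y': 13}}
After line 2 (inner x overwritten): d = {'inner': {'x': 71, 'y': 13}}

{'inner': {'x': 71, 'y': 13}}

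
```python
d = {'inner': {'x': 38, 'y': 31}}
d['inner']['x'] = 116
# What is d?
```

After line 1: d = {'inner': {'x': 38, 'y': 31}}
After line 2 (inner x overwritten): d = {'inner': {'x': 116, 'y': 31}}

{'inner': {'x': 116, 'y': 31}}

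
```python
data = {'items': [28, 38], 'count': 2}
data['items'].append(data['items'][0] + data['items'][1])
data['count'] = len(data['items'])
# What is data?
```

After line 1: data = {'items': [28, 38], 'count': 2}
After line 2 (append 28 + 38 = 66): data = {'items': [28, 38, 66], 'count': 2}
After line 3 (count = len(items) = 3): data = {'items': [28, 38, 66], 'count': 3}

{'items': [28, 38, 66], 'count': 3}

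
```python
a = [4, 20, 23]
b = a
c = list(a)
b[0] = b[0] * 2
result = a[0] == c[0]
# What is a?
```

After line 1: a = [4, 20, 23]
After line 2 (b = a, alias): a = [4, 20, 23], b = [4, 20, 23]
After line 3 (c = list(a) is a copy, new object): c = [4, 20, 23]
After line 4 (b[0] = 4 * 2 = 8; mutates shared a/b): a = b = [8, 20, 23], c = [4, 20, 23]
After line 5 (a[0] = 8, c[0] = 4; result = False)

[8, 20, 23]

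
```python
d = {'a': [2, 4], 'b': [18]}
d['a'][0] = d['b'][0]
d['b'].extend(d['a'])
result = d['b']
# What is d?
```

After line 1: d = {'a': [2, 4], 'b': [18]}
After line 2 (a[0] = b[0] = 18): d = {'a': [18, 4], 'b': [18]}
After line 3 (b.extend(a) appends [18, 4]): d = {'a': [18, 4], 'b': [18, 18, 4]}
After line 4: result = d['b'] = [18, 18, 4]

{'a': [18, 4], 'b': [18, 18, 4]}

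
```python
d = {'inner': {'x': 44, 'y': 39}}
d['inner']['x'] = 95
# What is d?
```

After line 1: d = {'inner': {'x': 44, 'y': 39}}
After line 2 (inner x overwritten): d = {'inner': {'x': 95, 'y': 39}}

{'inner': {'x': 95, 'y': 39}}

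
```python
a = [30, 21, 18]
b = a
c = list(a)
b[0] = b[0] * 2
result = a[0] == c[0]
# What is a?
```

After line 1: a = [30, 21, 18]
After line 2 (b = a, alias): a = [30, 21, 18], b = [30, 21, 18]
After line 3 (c = list(a) is a copy, new object): c = [30, 21, 18]
After line 4 (b[0] = 30 * 2 = 60; mutates shared a/b): a = b = [60, 21, 18], c = [30, 21, 18]
After line 5 (a[0] = 60, c[0] = 30; result = False)

[60, 21, 18]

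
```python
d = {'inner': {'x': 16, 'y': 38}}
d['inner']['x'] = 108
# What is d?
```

After line 1: d = {'inner': {'x': 16, 'y': 38}}
After line 2 (inner x overwritten): d = {'inner': {'x': 108, 'y': 38}}

{'inner': {'x': 108, 'y': 38}}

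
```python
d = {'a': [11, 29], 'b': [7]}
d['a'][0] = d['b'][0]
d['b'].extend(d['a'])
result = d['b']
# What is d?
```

After line 1: d = {'a': [11, 29], 'b': [7]}
After line 2 (a[0] = b[0] = 7): d = {'a': [7, 29], 'b': [7]}
After line 3 (b.extend(a) appends [7, 29]): d = {'a': [7, 29], 'b': [7, 7, 29]}
After line 4: result = d['b'] = [7, 7, 29]

{'a': [7, 29], 'b': [7, 7, 29]}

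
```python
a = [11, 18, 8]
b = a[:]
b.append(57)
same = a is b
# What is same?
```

After line 1: a = [11, 18, 8]
After line 2 (b = a[:] is a shallow copy, new object): a = [11, 18, 8], b = [11, 18, 8]
After line 3 (append only mutates b): a = [11, 18, 8], b = [11, 18, 8, 57]
After line 4 (same = a is b; different objects -> False): same = False

False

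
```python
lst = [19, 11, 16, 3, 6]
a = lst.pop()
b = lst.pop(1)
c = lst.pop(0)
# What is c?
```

After line 1: lst = [19, 11, 16, 3, 6]
After line 2 (pop() -> a = 6): lst = [19, 11, 16, 3]
After line 3 (pop(1) -> b = 11): lst = [19, 16, 3]
After line 4 (pop(0) -> c = 19): lst = [16, 3]

19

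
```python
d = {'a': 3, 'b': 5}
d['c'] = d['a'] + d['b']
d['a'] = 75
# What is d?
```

After line 1: d = {'a': 3, 'b': 5}
After line 2 (d['c'] = 3 + 5): d = {'a': 3, 'b': 5, 'c': 8}
After line 3: d = {'a': 75, 'b': 5, 'c': 8}

{'a': 75, 'b': 5, 'c': 8}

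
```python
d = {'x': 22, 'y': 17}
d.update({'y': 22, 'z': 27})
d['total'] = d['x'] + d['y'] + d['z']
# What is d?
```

After line 1: d = {'x': 22, 'y': 17}
After line 2 (y overwritten, z added): d = {'x': 22, 'y': 22, 'z': 27}
After line 3 (total = 22 + 22 + 27 = 71): d = {'x': 22, 'y': 22, 'z': 27, 'total': 71}

{'x': 22, 'y': 22, 'z': 27, 'total': 71}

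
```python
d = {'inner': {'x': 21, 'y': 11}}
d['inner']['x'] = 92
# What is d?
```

After line 1: d = {'inner': {'x': 21, 'y': 11}}
After line 2 (inner x overwritten): d = {'inner': {'x': 92, 'y': 11}}

{'inner': {'x': 92, 'y': 11}}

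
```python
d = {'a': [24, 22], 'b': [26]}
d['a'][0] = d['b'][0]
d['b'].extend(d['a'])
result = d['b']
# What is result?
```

After line 1: d = {'a': [24, 22], 'b': [26]}
After line 2 (a[0] = b[0] = 26): d = {'a': [26, 22], 'b': [26]}
After line 3 (b.extend(a) appends [26, 22]): d = {'a': [26, 22], 'b': [26, 26, 22]}
After line 4: result = d['b'] = [26, 26, 22]

[26, 26, 22]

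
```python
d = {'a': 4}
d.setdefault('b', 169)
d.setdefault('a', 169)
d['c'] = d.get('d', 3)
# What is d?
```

After line 1: d = {'a': 4}
After line 2 (setdefault adds 'b'=169): d = {'a': 4, 'b': 169}
After line 3 (setdefault 'a' no-op, already exists): d = {'a': 4, 'b': 169}
After line 4 (get('d', 3) returns default since 'd' not in d): d = {'a': 4, 'b': 169, 'c': 3}

{'a': 4, 'b': 169, 'c': 3}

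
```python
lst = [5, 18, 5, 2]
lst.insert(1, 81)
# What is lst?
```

[5, 81, 18, 5, 2]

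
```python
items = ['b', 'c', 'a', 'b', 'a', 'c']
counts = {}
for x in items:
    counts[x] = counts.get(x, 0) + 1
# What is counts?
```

Initial: counts = {}, items = ['b', 'c', 'a', 'b', 'a', 'c']
See 'b': counts = {'b': 1}
See 'c': counts = {'b': 1, 'c': 1}
See 'a': counts = {'b': 1, 'c': 1, 'a': 1}
See 'b': counts = {'b': 2, 'c': 1, 'a': 1}
See 'a': counts = {'b': 2, 'c': 1, 'a': 2}
See 'c': counts = {'b': 2, 'c': 2, 'a': 2}

{'b': 2, 'c': 2, 'a': 2}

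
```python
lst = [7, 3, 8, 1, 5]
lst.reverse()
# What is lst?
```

[5, 1, 8, 3, 7]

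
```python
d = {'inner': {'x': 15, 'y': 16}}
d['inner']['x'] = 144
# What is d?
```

After line 1: d = {'inner': {'x': 15, 'y': 16}}
After line 2 (inner x overwritten): d = {'inner': {'x': 144, 'y': 16}}

{'inner': {'x': 144, 'y': 16}}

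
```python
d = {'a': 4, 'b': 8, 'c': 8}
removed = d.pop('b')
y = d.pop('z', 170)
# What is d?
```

After line 1: d = {'a': 4, 'b': 8, 'c': 8}
After line 2 (pop 'b' returns 8): d = {'a': 4, 'c': 8}, removed = 8
After line 3 (pop 'z' missing, returns default 170): d = {'a': 4, 'c': 8}, y = 170

{'a': 4, 'c': 8}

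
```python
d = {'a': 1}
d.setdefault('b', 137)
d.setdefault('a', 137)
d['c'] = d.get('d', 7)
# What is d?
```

After line 1: d = {'a': 1}
After line 2 (setdefault adds 'b'=137): d = {'a': 1, 'b': 137}
After line 3 (setdefault 'a' no-op, already exists): d = {'a': 1, 'b': 137}
After line 4 (get('d', 7) returns default since 'd' not in d): d = {'a': 1, 'b': 137, 'c': 7}

{'a': 1, 'b': 137, 'c': 7}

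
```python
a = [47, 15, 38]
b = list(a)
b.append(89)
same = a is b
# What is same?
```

After line 1: a = [47, 15, 38]
After line 2 (b = list(a) is a shallow copy, new object): a = [47, 15, 38], b = [47, 15, 38]
After line 3 (append only mutates b): a = [47, 15, 38], b = [47, 15, 38, 89]
After line 4 (same = a is b; different objects -> False): same = False

False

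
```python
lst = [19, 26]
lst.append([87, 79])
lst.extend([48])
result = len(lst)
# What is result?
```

After line 1: lst = [19, 26]
After line 2 (append adds [87, 79] as single element): lst = [19, 26, [87, 79]]
After line 3 (extend unpacks [48], adds 48): lst = [19, 26, [87, 79], 48]
After line 4: result = len(lst) = 4

4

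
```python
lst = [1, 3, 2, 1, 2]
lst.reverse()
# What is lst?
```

[2, 1, 2, 3, 1]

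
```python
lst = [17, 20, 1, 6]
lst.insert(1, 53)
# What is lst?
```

[17, 53, 20, 1, 6]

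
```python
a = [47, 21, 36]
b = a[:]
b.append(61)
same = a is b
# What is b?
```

After line 1: a = [47, 21, 36]
After line 2 (b = a[:] is a shallow copy, new object): a = [47, 21, 36], b = [47, 21, 36]
After line 3 (append only mutates b): a = [47, 21, 36], b = [47, 21, 36, 61]
After line 4 (same = a is b; different objects -> False): same = False

[47, 21, 36, 61]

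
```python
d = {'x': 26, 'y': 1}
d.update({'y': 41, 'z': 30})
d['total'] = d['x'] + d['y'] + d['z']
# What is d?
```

After line 1: d = {'x': 26, 'y': 1}
After line 2 (y overwritten, z added): d = {'x': 26, 'y': 41, 'z': 30}
After line 3 (total = 26 + 41 + 30 = 97): d = {'x': 26, 'y': 41, 'z': 30, 'total': 97}

{'x': 26, 'y': 41, 'z': 30, 'total': 97}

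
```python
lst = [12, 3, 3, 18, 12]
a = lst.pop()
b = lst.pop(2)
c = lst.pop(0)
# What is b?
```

After line 1: lst = [12, 3, 3, 18, 12]
After line 2 (pop() -> a = 12): lst = [12, 3, 3, 18]
After line 3 (pop(2) -> b = 3): lst = [12, 3, 18]
After line 4 (pop(0) -> c = 12): lst = [3, 18]

3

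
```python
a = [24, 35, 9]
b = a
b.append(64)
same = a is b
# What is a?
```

After line 1: a = [24, 35, 9]
After line 2 (b = a is an alias, same object): a = [24, 35, 9], b = [24, 35, 9]
After line 3 (b.append mutates the shared list): a = [24, 35, 9, 64], b = [24, 35, 9, 64]
After line 4 (same = a is b; same object -> True): same = True

[24, 35, 9, 64]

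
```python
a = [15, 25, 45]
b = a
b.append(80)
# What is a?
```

After line 1: a = [15, 25, 45]
After line 2 (b = a is an alias, same object): a = [15, 25, 45], b = [15, 25, 45]
After line 3 (b.append mutates the shared list): a = [15, 25, 45, 80], b = [15, 25, 45, 80]

[15, 25, 45, 80]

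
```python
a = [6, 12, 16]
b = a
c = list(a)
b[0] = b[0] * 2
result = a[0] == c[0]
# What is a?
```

After line 1: a = [6, 12, 16]
After line 2 (b = a, alias): a = [6, 12, 16], b = [6, 12, 16]
After line 3 (c = list(a) is a copy, new object): c = [6, 12, 16]
After line 4 (b[0] = 6 * 2 = 12; mutates shared a/b): a = b = [12, 12, 16], c = [6, 12, 16]
After line 5 (a[0] = 12, c[0] = 6; result = False)

[12, 12, 16]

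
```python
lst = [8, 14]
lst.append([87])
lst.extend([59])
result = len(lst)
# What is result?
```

After line 1: lst = [8, 14]
After line 2 (append adds [87] as single element): lst = [8, 14, [87]]
After line 3 (extend unpacks [59], adds 59): lst = [8, 14, [87], 59]
After line 4: result = len(lst) = 4

4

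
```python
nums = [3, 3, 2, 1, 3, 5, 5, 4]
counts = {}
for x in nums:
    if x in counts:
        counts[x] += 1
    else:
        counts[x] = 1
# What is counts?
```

Initial: counts = {}, nums = [3, 3, 2, 1, 3, 5, 5, 4]
See 3: counts = {3: 1}
See 3: counts = {3: 2}
See 2: counts = {3: 2, 2: 1}
See 1: counts = {3: 2, 2: 1, 1: 1}
See 3: counts = {3: 3, 2: 1, 1: 1}
See 5: counts = {3: 3, 2: 1, 1: 1, 5: 1}
See 5: counts = {3: 3, 2: 1, 1: 1, 5: 2}
See 4: counts = {3: 3, 2: 1, 1: 1, 5: 2, 4: 1}

{3: 3, 2: 1, 1: 1, 5: 2, 4: 1}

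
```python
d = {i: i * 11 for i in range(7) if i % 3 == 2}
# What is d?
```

{2: 22, 5: 55}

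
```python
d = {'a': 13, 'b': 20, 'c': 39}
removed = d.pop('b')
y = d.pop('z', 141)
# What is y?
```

After line 1: d = {'a': 13, 'b': 20, 'c': 39}
After line 2 (pop 'b' returns 20): d = {'a': 13, 'c': 39}, removed = 20
After line 3 (pop 'z' missing, returns default 141): d = {'a': 13, 'c': 39}, y = 141

141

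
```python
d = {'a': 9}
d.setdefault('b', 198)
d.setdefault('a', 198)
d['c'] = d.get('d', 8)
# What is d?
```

After line 1: d = {'a': 9}
After line 2 (setdefault adds 'b'=198): d = {'a': 9, 'b': 198}
After line 3 (setdefault 'a' no-op, already exists): d = {'a': 9, 'b': 198}
After line 4 (get('d', 8) returns default since 'd' not in d): d = {'a': 9, 'b': 198, 'c': 8}

{'a': 9, 'b': 198, 'c': 8}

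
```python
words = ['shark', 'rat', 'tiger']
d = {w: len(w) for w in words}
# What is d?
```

{'shark': 5, 'rat': 3, 'tiger': 5}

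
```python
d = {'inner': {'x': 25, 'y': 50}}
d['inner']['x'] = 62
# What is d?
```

After line 1: d = {'inner': {'x': 25, 'y': 50}}
After line 2 (inner x overwritten): d = {'inner': {'x': 62, 'y': 50}}

{'inner': {'x': 62, 'y': 50}}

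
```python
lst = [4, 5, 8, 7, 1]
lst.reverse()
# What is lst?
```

[1, 7, 8, 5, 4]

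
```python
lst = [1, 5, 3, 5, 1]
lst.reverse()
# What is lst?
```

[1, 5, 3, 5, 1]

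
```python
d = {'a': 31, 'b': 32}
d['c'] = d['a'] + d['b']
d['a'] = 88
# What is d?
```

After line 1: d = {'a': 31, 'b': 32}
After line 2 (d['c'] = 31 + 32): d = {'a': 31, 'b': 32, 'c': 63}
After line 3: d = {'a': 88, 'b': 32, 'c': 63}

{'a': 88, 'b': 32, 'c': 63}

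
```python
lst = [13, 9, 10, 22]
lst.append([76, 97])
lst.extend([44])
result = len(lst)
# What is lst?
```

After line 1: lst = [13, 9, 10, 22]
After line 2 (append adds [76, 97] as single element): lst = [13, 9, 10, 22, [76, 97]]
After line 3 (extend unpacks [44], adds 44): lst = [13, 9, 10, 22, [76, 97], 44]
After line 4: result = len(lst) = 6

[13, 9, 10, 22, [76, 97], 44]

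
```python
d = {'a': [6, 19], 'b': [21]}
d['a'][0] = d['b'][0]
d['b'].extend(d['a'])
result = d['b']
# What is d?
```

After line 1: d = {'a': [6, 19], 'b': [21]}
After line 2 (a[0] = b[0] = 21): d = {'a': [21, 19], 'b': [21]}
After line 3 (b.extend(a) appends [21, 19]): d = {'a': [21, 19], 'b': [21, 21, 19]}
After line 4: result = d['b'] = [21, 21, 19]

{'a': [21, 19], 'b': [21, 21, 19]}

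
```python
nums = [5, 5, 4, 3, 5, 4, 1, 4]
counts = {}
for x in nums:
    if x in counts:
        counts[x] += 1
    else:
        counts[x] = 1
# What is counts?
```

Initial: counts = {}, nums = [5, 5, 4, 3, 5, 4, 1, 4]
See 5: counts = {5: 1}
See 5: counts = {5: 2}
See 4: counts = {5: 2, 4: 1}
See 3: counts = {5: 2, 4: 1, 3: 1}
See 5: counts = {5: 3, 4: 1, 3: 1}
See 4: counts = {5: 3, 4: 2, 3: 1}
See 1: counts = {5: 3, 4: 2, 3: 1, 1: 1}
See 4: counts = {5: 3, 4: 3, 3: 1, 1: 1}

{5: 3, 4: 3, 3: 1, 1: 1}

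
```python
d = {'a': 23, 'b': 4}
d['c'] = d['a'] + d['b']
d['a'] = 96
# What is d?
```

After line 1: d = {'a': 23, 'b': 4}
After line 2 (d['c'] = 23 + 4): d = {'a': 23, 'b': 4, 'c': 27}
After line 3: d = {'a': 96, 'b': 4, 'c': 27}

{'a': 96, 'b': 4, 'c': 27}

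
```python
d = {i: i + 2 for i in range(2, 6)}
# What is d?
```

{2: 4, 3: 5, 4: 6, 5: 7}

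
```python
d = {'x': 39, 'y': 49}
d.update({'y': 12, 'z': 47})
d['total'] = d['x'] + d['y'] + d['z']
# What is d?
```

After line 1: d = {'x': 39, 'y': 49}
After line 2 (y overwritten, z added): d = {'x': 39, 'y': 12, 'z': 47}
After line 3 (total = 39 + 12 + 47 = 98): d = {'x': 39, 'y': 12, 'z': 47, 'total': 98}

{'x': 39, 'y': 12, 'z': 47, 'total': 98}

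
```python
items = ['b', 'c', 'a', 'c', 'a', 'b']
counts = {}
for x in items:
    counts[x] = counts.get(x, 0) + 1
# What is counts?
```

Initial: counts = {}, items = ['b', 'c', 'a', 'c', 'a', 'b']
See 'b': counts = {'b': 1}
See 'c': counts = {'b': 1, 'c': 1}
See 'a': counts = {'b': 1, 'c': 1, 'a': 1}
See 'c': counts = {'b': 1, 'c': 2, 'a': 1}
See 'a': counts = {'b': 1, 'c': 2, 'a': 2}
See 'b': counts = {'b': 2, 'c': 2, 'a': 2}

{'b': 2, 'c': 2, 'a': 2}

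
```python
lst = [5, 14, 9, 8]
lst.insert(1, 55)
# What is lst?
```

[5, 55, 14, 9, 8]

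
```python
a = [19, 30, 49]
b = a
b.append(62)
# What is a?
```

After line 1: a = [19, 30, 49]
After line 2 (b = a is an alias, same object): a = [19, 30, 49], b = [19, 30, 49]
After line 3 (b.append mutates the shared list): a = [19, 30, 49, 62], b = [19, 30, 49, 62]

[19, 30, 49, 62]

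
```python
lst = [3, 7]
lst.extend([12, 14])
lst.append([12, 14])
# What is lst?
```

After line 1: lst = [3, 7]
After line 2 (extend unpacks [12, 14]): lst = [3, 7, 12, 14]
After line 3 (append adds [12, 14] as single element): lst = [3, 7, 12, 14, [12, 14]]

[3, 7, 12, 14, [12, 14]]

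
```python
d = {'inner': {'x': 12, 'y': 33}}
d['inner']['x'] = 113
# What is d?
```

After line 1: d = {'inner': {'x': 12, 'y': 33}}
After line 2 (inner x overwritten): d = {'inner': {'x': 113, 'y': 33}}

{'inner': {'x': 113, 'y': 33}}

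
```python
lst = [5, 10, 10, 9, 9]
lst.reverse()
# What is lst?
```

[9, 9, 10, 10, 5]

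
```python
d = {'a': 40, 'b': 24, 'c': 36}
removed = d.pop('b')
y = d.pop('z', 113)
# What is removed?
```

After line 1: d = {'a': 40, 'b': 24, 'c': 36}
After line 2 (pop 'b' returns 24): d = {'a': 40, 'c': 36}, removed = 24
After line 3 (pop 'z' missing, returns default 113): d = {'a': 40, 'c': 36}, y = 113

24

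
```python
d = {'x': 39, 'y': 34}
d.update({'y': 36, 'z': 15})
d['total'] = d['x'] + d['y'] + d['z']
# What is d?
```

After line 1: d = {'x': 39, 'y': 34}
After line 2 (y overwritten, z added): d = {'x': 39, 'y': 36, 'z': 15}
After line 3 (total = 39 + 36 + 15 = 90): d = {'x': 39, 'y': 36, 'z': 15, 'total': 90}

{'x': 39, 'y': 36, 'z': 15, 'total': 90}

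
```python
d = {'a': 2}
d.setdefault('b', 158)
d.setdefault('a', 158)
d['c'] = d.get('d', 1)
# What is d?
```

After line 1: d = {'a': 2}
After line 2 (setdefault adds 'b'=158): d = {'a': 2, 'b': 158}
After line 3 (setdefault 'a' no-op, already exists): d = {'a': 2, 'b': 158}
After line 4 (get('d', 1) returns default since 'd' not in d): d = {'a': 2, 'b': 158, 'c': 1}

{'a': 2, 'b': 158, 'c': 1}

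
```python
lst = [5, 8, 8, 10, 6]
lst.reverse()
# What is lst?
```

[6, 10, 8, 8, 5]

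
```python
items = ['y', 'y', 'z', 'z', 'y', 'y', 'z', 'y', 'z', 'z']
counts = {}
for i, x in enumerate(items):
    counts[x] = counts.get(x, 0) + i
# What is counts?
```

Initial: counts = {}, items = ['y', 'y', 'z', 'z', 'y', 'y', 'z', 'y', 'z', 'z']
i=0, x='y': counts = {'y': 0}
i=1, x='y': counts = {'y': 1}
i=2, x='z': counts = {'y': 1, 'z': 2}
i=3, x='z': counts = {'y': 1, 'z': 5}
i=4, x='y': counts = {'y': 5, 'z': 5}
i=5, x='y': counts = {'y': 10, 'z': 5}
i=6, x='z': counts = {'y': 10, 'z': 11}
i=7, x='y': counts = {'y': 17, 'z': 11}
i=8, x='z': counts = {'y': 17, 'z': 19}
i=9, x='z': counts = {'y': 17, 'z': 28}

{'y': 17, 'z': 28}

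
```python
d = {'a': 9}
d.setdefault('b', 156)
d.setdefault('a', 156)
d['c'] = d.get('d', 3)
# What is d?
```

After line 1: d = {'a': 9}
After line 2 (setdefault adds 'b'=156): d = {'a': 9, 'b': 156}
After line 3 (setdefault 'a' no-op, already exists): d = {'a': 9, 'b': 156}
After line 4 (get('d', 3) returns default since 'd' not in d): d = {'a': 9, 'b': 156, 'c': 3}

{'a': 9, 'b': 156, 'c': 3}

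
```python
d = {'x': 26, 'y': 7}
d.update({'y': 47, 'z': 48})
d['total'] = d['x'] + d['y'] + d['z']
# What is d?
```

After line 1: d = {'x': 26, 'y': 7}
After line 2 (y overwritten, z added): d = {'x': 26, 'y': 47, 'z': 48}
After line 3 (total = 26 + 47 + 48 = 121): d = {'x': 26, 'y': 47, 'z': 48, 'total': 121}

{'x': 26, 'y': 47, 'z': 48, 'total': 121}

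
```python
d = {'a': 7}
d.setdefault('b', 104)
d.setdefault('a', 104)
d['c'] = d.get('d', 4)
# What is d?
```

After line 1: d = {'a': 7}
After line 2 (setdefault adds 'b'=104): d = {'a': 7, 'b': 104}
After line 3 (setdefault 'a' no-op, already exists): d = {'a': 7, 'b': 104}
After line 4 (get('d', 4) returns default since 'd' not in d): d = {'a': 7, 'b': 104, 'c': 4}

{'a': 7, 'b': 104, 'c': 4}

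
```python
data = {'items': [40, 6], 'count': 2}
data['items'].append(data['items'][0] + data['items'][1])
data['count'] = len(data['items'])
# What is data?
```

After line 1: data = {'items': [40, 6], 'count': 2}
After line 2 (append 40 + 6 = 46): data = {'items': [40, 6, 46], 'count': 2}
After line 3 (count = len(items) = 3): data = {'items': [40, 6, 46], 'count': 3}

{'items': [40, 6, 46], 'count': 3}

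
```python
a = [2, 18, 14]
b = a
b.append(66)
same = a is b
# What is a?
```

After line 1: a = [2, 18, 14]
After line 2 (b = a is an alias, same object): a = [2, 18, 14], b = [2, 18, 14]
After line 3 (b.append mutates the shared list): a = [2, 18, 14, 66], b = [2, 18, 14, 66]
After line 4 (same = a is b; same object -> True): same = True

[2, 18, 14, 66]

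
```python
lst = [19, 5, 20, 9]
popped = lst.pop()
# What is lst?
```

[19, 5, 20]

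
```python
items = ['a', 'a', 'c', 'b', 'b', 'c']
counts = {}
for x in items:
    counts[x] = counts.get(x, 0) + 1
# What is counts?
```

Initial: counts = {}, items = ['a', 'a', 'c', 'b', 'b', 'c']
See 'a': counts = {'a': 1}
See 'a': counts = {'a': 2}
See 'c': counts = {'a': 2, 'c': 1}
See 'b': counts = {'a': 2, 'c': 1, 'b': 1}
See 'b': counts = {'a': 2, 'c': 1, 'b': 2}
See 'c': counts = {'a': 2, 'c': 2, 'b': 2}

{'a': 2, 'c': 2, 'b': 2}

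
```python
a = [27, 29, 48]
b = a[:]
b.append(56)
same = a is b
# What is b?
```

After line 1: a = [27, 29, 48]
After line 2 (b = a[:] is a shallow copy, new object): a = [27, 29, 48], b = [27, 29, 48]
After line 3 (append only mutates b): a = [27, 29, 48], b = [27, 29, 48, 56]
After line 4 (same = a is b; different objects -> False): same = False

[27, 29, 48, 56]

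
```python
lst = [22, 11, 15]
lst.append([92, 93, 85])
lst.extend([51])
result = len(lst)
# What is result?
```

After line 1: lst = [22, 11, 15]
After line 2 (append adds [92, 93, 85] as single element): lst = [22, 11, 15, [92, 93, 85]]
After line 3 (extend unpacks [51], adds 51): lst = [22, 11, 15, [92, 93, 85], 51]
After line 4: result = len(lst) = 5

5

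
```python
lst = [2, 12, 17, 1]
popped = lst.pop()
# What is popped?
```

1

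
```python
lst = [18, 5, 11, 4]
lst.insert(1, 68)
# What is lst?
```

[18, 68, 5, 11, 4]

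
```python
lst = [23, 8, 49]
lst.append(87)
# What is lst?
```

[23, 8, 49, 87]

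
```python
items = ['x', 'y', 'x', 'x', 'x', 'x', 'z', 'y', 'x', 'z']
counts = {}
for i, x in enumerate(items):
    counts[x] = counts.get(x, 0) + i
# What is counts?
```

Initial: counts = {}, items = ['x', 'y', 'x', 'x', 'x', 'x', 'z', 'y', 'x', 'z']
i=0, x='x': counts = {'x': 0}
i=1, x='y': counts = {'x': 0, 'y': 1}
i=2, x='x': counts = {'x': 2, 'y': 1}
i=3, x='x': counts = {'x': 5, 'y': 1}
i=4, x='x': counts = {'x': 9, 'y': 1}
i=5, x='x': counts = {'x': 14, 'y': 1}
i=6, x='z': counts = {'x': 14, 'y': 1, 'z': 6}
i=7, x='y': counts = {'x': 14, 'y': 8, 'z': 6}
i=8, x='x': counts = {'x': 22, 'y': 8, 'z': 6}
i=9, x='z': counts = {'x': 22, 'y': 8, 'z': 15}

{'x': 22, 'y': 8, 'z': 15}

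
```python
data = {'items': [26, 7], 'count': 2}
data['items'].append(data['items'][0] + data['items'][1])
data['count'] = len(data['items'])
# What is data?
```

After line 1: data = {'items': [26, 7], 'count': 2}
After line 2 (append 26 + 7 = 33): data = {'items': [26, 7, 33], 'count': 2}
After line 3 (count = len(items) = 3): data = {'items': [26, 7, 33], 'count': 3}

{'items': [26, 7, 33], 'count': 3}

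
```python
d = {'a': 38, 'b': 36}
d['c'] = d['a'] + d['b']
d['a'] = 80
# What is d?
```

After line 1: d = {'a': 38, 'b': 36}
After line 2 (d['c'] = 38 + 36): d = {'a': 38, 'b': 36, 'c': 74}
After line 3: d = {'a': 80, 'b': 36, 'c': 74}

{'a': 80, 'b': 36, 'c': 74}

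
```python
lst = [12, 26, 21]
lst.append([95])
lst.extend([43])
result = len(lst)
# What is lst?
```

After line 1: lst = [12, 26, 21]
After line 2 (append adds [95] as single element): lst = [12, 26, 21, [95]]
After line 3 (extend unpacks [43], adds 43): lst = [12, 26, 21, [95], 43]
After line 4: result = len(lst) = 5

[12, 26, 21, [95], 43]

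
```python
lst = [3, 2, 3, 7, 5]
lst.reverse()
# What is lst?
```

[5, 7, 3, 2, 3]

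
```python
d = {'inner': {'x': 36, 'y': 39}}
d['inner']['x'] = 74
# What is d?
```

After line 1: d = {'inner': {'x': 36, 'y': 39}}
After line 2 (inner x overwritten): d = {'inner': {'x': 74, 'y': 39}}

{'inner': {'x': 74, 'y': 39}}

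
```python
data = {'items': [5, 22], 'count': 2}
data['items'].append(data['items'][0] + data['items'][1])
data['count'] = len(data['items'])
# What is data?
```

After line 1: data = {'items': [5, 22], 'count': 2}
After line 2 (append 5 + 22 = 27): data = {'items': [5, 22, 27], 'count': 2}
After line 3 (count = len(items) = 3): data = {'items': [5, 22, 27], 'count': 3}

{'items': [5, 22, 27], 'count': 3}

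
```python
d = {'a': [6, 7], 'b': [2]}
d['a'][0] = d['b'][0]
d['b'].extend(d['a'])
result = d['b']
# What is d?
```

After line 1: d = {'a': [6, 7], 'b': [2]}
After line 2 (a[0] = b[0] = 2): d = {'a': [2, 7], 'b': [2]}
After line 3 (b.extend(a) appends [2, 7]): d = {'a': [2, 7], 'b': [2, 2, 7]}
After line 4: result = d['b'] = [2, 2, 7]

{'a': [2, 7], 'b': [2, 2, 7]}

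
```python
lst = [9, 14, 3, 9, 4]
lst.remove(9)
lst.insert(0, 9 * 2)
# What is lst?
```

After line 1: lst = [9, 14, 3, 9, 4]
After line 2 (remove first 9): lst = [14, 3, 9, 4]
After line 3 (insert 18 at index 0): lst = [18, 14, 3, 9, 4]

[18, 14, 3, 9, 4]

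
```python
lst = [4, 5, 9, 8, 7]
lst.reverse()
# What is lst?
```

[7, 8, 9, 5, 4]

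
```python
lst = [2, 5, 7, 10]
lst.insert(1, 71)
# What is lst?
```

[2, 71, 5, 7, 10]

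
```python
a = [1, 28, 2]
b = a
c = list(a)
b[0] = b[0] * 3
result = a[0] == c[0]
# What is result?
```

After line 1: a = [1, 28, 2]
After line 2 (b = a, alias): a = [1, 28, 2], b = [1, 28, 2]
After line 3 (c = list(a) is a copy, new object): c = [1, 28, 2]
After line 4 (b[0] = 1 * 3 = 3; mutates shared a/b): a = b = [3, 28, 2], c = [1, 28, 2]
After line 5 (a[0] = 3, c[0] = 1; result = False)

False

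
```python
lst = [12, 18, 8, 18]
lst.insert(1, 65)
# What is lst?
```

[12, 65, 18, 8, 18]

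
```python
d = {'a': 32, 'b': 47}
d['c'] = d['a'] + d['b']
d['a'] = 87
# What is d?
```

After line 1: d = {'a': 32, 'b': 47}
After line 2 (d['c'] = 32 + 47): d = {'a': 32, 'b': 47, 'c': 79}
After line 3: d = {'a': 87, 'b': 47, 'c': 79}

{'a': 87, 'b': 47, 'c': 79}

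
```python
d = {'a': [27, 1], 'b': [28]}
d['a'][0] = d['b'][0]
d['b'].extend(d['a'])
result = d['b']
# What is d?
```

After line 1: d = {'a': [27, 1], 'b': [28]}
After line 2 (a[0] = b[0] = 28): d = {'a': [28, 1], 'b': [28]}
After line 3 (b.extend(a) appends [28, 1]): d = {'a': [28, 1], 'b': [28, 28, 1]}
After line 4: result = d['b'] = [28, 28, 1]

{'a': [28, 1], 'b': [28, 28, 1]}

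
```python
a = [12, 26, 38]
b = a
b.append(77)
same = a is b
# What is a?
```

After line 1: a = [12, 26, 38]
After line 2 (b = a is an alias, same object): a = [12, 26, 38], b = [12, 26, 38]
After line 3 (b.append mutates the shared list): a = [12, 26, 38, 77], b = [12, 26, 38, 77]
After line 4 (same = a is b; same object -> True): same = True

[12, 26, 38, 77]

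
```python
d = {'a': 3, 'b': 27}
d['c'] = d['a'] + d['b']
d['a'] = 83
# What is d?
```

After line 1: d = {'a': 3, 'b': 27}
After line 2 (d['c'] = 3 + 27): d = {'a': 3, 'b': 27, 'c': 30}
After line 3: d = {'a': 83, 'b': 27, 'c': 30}

{'a': 83, 'b': 27, 'c': 30}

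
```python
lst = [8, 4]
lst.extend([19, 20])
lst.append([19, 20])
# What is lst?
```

After line 1: lst = [8, 4]
After line 2 (extend unpacks [19, 20]): lst = [8, 4, 19, 20]
After line 3 (append adds [19, 20] as single element): lst = [8, 4, 19, 20, [19, 20]]

[8, 4, 19, 20, [19, 20]]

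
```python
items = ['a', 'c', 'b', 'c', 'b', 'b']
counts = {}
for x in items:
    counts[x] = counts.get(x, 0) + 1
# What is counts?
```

Initial: counts = {}, items = ['a', 'c', 'b', 'c', 'b', 'b']
See 'a': counts = {'a': 1}
See 'c': counts = {'a': 1, 'c': 1}
See 'b': counts = {'a': 1, 'c': 1, 'b': 1}
See 'c': counts = {'a': 1, 'c': 2, 'b': 1}
See 'b': counts = {'a': 1, 'c': 2, 'b': 2}
See 'b': counts = {'a': 1, 'c': 2, 'b': 3}

{'a': 1, 'c': 2, 'b': 3}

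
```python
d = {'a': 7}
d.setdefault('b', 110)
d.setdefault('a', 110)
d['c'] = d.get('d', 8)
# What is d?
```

After line 1: d = {'a': 7}
After line 2 (setdefault adds 'b'=110): d = {'a': 7, 'b': 110}
After line 3 (setdefault 'a' no-op, already exists): d = {'a': 7, 'b': 110}
After line 4 (get('d', 8) returns default since 'd' not in d): d = {'a': 7, 'b': 110, 'c': 8}

{'a': 7, 'b': 110, 'c': 8}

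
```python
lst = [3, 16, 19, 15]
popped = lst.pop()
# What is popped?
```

15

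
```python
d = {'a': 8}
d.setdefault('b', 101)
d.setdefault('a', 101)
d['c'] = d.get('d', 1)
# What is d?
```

After line 1: d = {'a': 8}
After line 2 (setdefault adds 'b'=101): d = {'a': 8, 'b': 101}
After line 3 (setdefault 'a' no-op, already exists): d = {'a': 8, 'b': 101}
After line 4 (get('d', 1) returns default since 'd' not in d): d = {'a': 8, 'b': 101, 'c': 1}

{'a': 8, 'b': 101, 'c': 1}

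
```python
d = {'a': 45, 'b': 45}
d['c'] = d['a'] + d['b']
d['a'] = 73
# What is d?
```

After line 1: d = {'a': 45, 'b': 45}
After line 2 (d['c'] = 45 + 45): d = {'a': 45, 'b': 45, 'c': 90}
After line 3: d = {'a': 73, 'b': 45, 'c': 90}

{'a': 73, 'b': 45, 'c': 90}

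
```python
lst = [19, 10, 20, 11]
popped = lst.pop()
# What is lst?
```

[19, 10, 20]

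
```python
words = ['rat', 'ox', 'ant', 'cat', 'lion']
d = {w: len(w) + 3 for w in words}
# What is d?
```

{'rat': 6, 'ox': 5, 'ant': 6, 'cat': 6, 'lion': 7}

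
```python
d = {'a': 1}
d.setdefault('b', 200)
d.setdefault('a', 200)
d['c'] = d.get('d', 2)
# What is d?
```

After line 1: d = {'a': 1}
After line 2 (setdefault adds 'b'=200): d = {'a': 1, 'b': 200}
After line 3 (setdefault 'a' no-op, already exists): d = {'a': 1, 'b': 200}
After line 4 (get('d', 2) returns default since 'd' not in d): d = {'a': 1, 'b': 200, 'c': 2}

{'a': 1, 'b': 200, 'c': 2}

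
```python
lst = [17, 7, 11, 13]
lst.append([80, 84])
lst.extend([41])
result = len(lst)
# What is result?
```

After line 1: lst = [17, 7, 11, 13]
After line 2 (append adds [80, 84] as single element): lst = [17, 7, 11, 13, [80, 84]]
After line 3 (extend unpacks [41], adds 41): lst = [17, 7, 11, 13, [80, 84], 41]
After line 4: result = len(lst) = 6

6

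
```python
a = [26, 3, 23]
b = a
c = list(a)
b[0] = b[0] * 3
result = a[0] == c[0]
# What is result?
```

After line 1: a = [26, 3, 23]
After line 2 (b = a, alias): a = [26, 3, 23], b = [26, 3, 23]
After line 3 (c = list(a) is a copy, new object): c = [26, 3, 23]
After line 4 (b[0] = 26 * 3 = 78; mutates shared a/b): a = b = [78, 3, 23], c = [26, 3, 23]
After line 5 (a[0] = 78, c[0] = 26; result = False)

False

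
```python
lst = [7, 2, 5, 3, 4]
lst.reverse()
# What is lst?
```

[4, 3, 5, 2, 7]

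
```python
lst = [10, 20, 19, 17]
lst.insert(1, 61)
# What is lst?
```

[10, 61, 20, 19, 17]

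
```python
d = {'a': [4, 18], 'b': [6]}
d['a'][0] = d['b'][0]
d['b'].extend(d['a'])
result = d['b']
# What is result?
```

After line 1: d = {'a': [4, 18], 'b': [6]}
After line 2 (a[0] = b[0] = 6): d = {'a': [6, 18], 'b': [6]}
After line 3 (b.extend(a) appends [6, 18]): d = {'a': [6, 18], 'b': [6, 6, 18]}
After line 4: result = d['b'] = [6, 6, 18]

[6, 6, 18]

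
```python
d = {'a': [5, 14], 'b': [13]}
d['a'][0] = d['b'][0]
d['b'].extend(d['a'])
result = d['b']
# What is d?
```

After line 1: d = {'a': [5, 14], 'b': [13]}
After line 2 (a[0] = b[0] = 13): d = {'a': [13, 14], 'b': [13]}
After line 3 (b.extend(a) appends [13, 14]): d = {'a': [13, 14], 'b': [13, 13, 14]}
After line 4: result = d['b'] = [13, 13, 14]

{'a': [13, 14], 'b': [13, 13, 14]}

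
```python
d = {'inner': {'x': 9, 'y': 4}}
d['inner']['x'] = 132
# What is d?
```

After line 1: d = {'inner': {'x': 9, 'y': 4}}
After line 2 (inner x overwritten): d = {'inner': {'x': 132, 'y': 4}}

{'inner': {'x': 132, 'y': 4}}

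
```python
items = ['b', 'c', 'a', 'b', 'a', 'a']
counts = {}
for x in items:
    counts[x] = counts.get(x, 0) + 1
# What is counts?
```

Initial: counts = {}, items = ['b', 'c', 'a', 'b', 'a', 'a']
See 'b': counts = {'b': 1}
See 'c': counts = {'b': 1, 'c': 1}
See 'a': counts = {'b': 1, 'c': 1, 'a': 1}
See 'b': counts = {'b': 2, 'c': 1, 'a': 1}
See 'a': counts = {'b': 2, 'c': 1, 'a': 2}
See 'a': counts = {'b': 2, 'c': 1, 'a': 3}

{'b': 2, 'c': 1, 'a': 3}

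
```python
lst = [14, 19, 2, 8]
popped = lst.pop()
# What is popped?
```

8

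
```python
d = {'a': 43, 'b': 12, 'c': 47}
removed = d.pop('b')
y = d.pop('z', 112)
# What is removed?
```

After line 1: d = {'a': 43, 'b': 12, 'c': 47}
After line 2 (pop 'b' returns 12): d = {'a': 43, 'c': 47}, removed = 12
After line 3 (pop 'z' missing, returns default 112): d = {'a': 43, 'c': 47}, y = 112

12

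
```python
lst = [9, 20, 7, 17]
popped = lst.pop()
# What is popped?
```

17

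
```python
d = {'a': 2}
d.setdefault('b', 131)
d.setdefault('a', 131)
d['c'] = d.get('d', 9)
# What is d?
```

After line 1: d = {'a': 2}
After line 2 (setdefault adds 'b'=131): d = {'a': 2, 'b': 131}
After line 3 (setdefault 'a' no-op, already exists): d = {'a': 2, 'b': 131}
After line 4 (get('d', 9) returns default since 'd' not in d): d = {'a': 2, 'b': 131, 'c': 9}

{'a': 2, 'b': 131, 'c': 9}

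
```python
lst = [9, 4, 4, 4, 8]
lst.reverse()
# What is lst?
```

[8, 4, 4, 4, 9]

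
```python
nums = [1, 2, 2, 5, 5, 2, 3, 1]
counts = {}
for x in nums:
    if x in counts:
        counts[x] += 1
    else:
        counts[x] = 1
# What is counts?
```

Initial: counts = {}, nums = [1, 2, 2, 5, 5, 2, 3, 1]
See 1: counts = {1: 1}
See 2: counts = {1: 1, 2: 1}
See 2: counts = {1: 1, 2: 2}
See 5: counts = {1: 1, 2: 2, 5: 1}
See 5: counts = {1: 1, 2: 2, 5: 2}
See 2: counts = {1: 1, 2: 3, 5: 2}
See 3: counts = {1: 1, 2: 3, 5: 2, 3: 1}
See 1: counts = {1: 2, 2: 3, 5: 2, 3: 1}

{1: 2, 2: 3, 5: 2, 3: 1}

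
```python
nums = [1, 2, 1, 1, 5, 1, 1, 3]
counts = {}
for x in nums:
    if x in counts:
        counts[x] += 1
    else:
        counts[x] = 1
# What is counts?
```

Initial: counts = {}, nums = [1, 2, 1, 1, 5, 1, 1, 3]
See 1: counts = {1: 1}
See 2: counts = {1: 1, 2: 1}
See 1: counts = {1: 2, 2: 1}
See 1: counts = {1: 3, 2: 1}
See 5: counts = {1: 3, 2: 1, 5: 1}
See 1: counts = {1: 4, 2: 1, 5: 1}
See 1: counts = {1: 5, 2: 1, 5: 1}
See 3: counts = {1: 5, 2: 1, 5: 1, 3: 1}

{1: 5, 2: 1, 5: 1, 3: 1}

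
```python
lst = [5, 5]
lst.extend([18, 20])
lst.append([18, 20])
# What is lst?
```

After line 1: lst = [5, 5]
After line 2 (extend unpacks [18, 20]): lst = [5, 5, 18, 20]
After line 3 (append adds [18, 20] as single element): lst = [5, 5, 18, 20, [18, 20]]

[5, 5, 18, 20, [18, 20]]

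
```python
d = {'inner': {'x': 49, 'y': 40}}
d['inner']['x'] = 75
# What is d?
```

After line 1: d = {'inner': {'x': 49, 'y': 40}}
After line 2 (inner x overwritten): d = {'inner': {'x': 75, 'y': 40}}

{'inner': {'x': 75, 'y': 40}}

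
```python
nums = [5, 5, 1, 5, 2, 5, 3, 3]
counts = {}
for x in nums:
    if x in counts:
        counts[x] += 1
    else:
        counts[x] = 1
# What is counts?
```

Initial: counts = {}, nums = [5, 5, 1, 5, 2, 5, 3, 3]
See 5: counts = {5: 1}
See 5: counts = {5: 2}
See 1: counts = {5: 2, 1: 1}
See 5: counts = {5: 3, 1: 1}
See 2: counts = {5: 3, 1: 1, 2: 1}
See 5: counts = {5: 4, 1: 1, 2: 1}
See 3: counts = {5: 4, 1: 1, 2: 1, 3: 1}
See 3: counts = {5: 4, 1: 1, 2: 1, 3: 2}

{5: 4, 1: 1, 2: 1, 3: 2}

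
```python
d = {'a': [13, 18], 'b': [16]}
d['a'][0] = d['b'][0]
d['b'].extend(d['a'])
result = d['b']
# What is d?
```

After line 1: d = {'a': [13, 18], 'b': [16]}
After line 2 (a[0] = b[0] = 16): d = {'a': [16, 18], 'b': [16]}
After line 3 (b.extend(a) appends [16, 18]): d = {'a': [16, 18], 'b': [16, 16, 18]}
After line 4: result = d['b'] = [16, 16, 18]

{'a': [16, 18], 'b': [16, 16, 18]}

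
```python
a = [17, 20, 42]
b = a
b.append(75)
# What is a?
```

After line 1: a = [17, 20, 42]
After line 2 (b = a is an alias, same object): a = [17, 20, 42], b = [17, 20, 42]
After line 3 (b.append mutates the shared list): a = [17, 20, 42, 75], b = [17, 20, 42, 75]

[17, 20, 42, 75]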